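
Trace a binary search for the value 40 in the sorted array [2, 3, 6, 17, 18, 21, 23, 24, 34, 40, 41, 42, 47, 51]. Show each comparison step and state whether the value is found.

Binary search for 40 in [2, 3, 6, 17, 18, 21, 23, 24, 34, 40, 41, 42, 47, 51]:

lo=0, hi=13, mid=6, arr[mid]=23 -> 23 < 40, search right half
lo=7, hi=13, mid=10, arr[mid]=41 -> 41 > 40, search left half
lo=7, hi=9, mid=8, arr[mid]=34 -> 34 < 40, search right half
lo=9, hi=9, mid=9, arr[mid]=40 -> Found target at index 9!

Binary search finds 40 at index 9 after 4 comparisons. The search repeatedly halves the search space by comparing with the middle element.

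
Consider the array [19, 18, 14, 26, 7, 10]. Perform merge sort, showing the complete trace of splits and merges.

Merge sort trace:

Split: [19, 18, 14, 26, 7, 10] -> [19, 18, 14] and [26, 7, 10]
  Split: [19, 18, 14] -> [19] and [18, 14]
    Split: [18, 14] -> [18] and [14]
    Merge: [18] + [14] -> [14, 18]
  Merge: [19] + [14, 18] -> [14, 18, 19]
  Split: [26, 7, 10] -> [26] and [7, 10]
    Split: [7, 10] -> [7] and [10]
    Merge: [7] + [10] -> [7, 10]
  Merge: [26] + [7, 10] -> [7, 10, 26]
Merge: [14, 18, 19] + [7, 10, 26] -> [7, 10, 14, 18, 19, 26]

Final sorted array: [7, 10, 14, 18, 19, 26]

The merge sort proceeds by recursively splitting the array and merging sorted halves.
After all merges, the sorted array is [7, 10, 14, 18, 19, 26].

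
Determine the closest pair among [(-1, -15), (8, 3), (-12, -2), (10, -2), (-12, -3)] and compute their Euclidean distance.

Computing all pairwise distances among 5 points:

d((-1, -15), (8, 3)) = 20.1246
d((-1, -15), (-12, -2)) = 17.0294
d((-1, -15), (10, -2)) = 17.0294
d((-1, -15), (-12, -3)) = 16.2788
d((8, 3), (-12, -2)) = 20.6155
d((8, 3), (10, -2)) = 5.3852
d((8, 3), (-12, -3)) = 20.8806
d((-12, -2), (10, -2)) = 22.0
d((-12, -2), (-12, -3)) = 1.0 <-- minimum
d((10, -2), (-12, -3)) = 22.0227

Closest pair: (-12, -2) and (-12, -3) with distance 1.0

The closest pair is (-12, -2) and (-12, -3) with Euclidean distance 1.0. For 5 points, brute-force pairwise comparison is shown above. For large n, the divide-and-conquer algorithm (sort by x, recurse on halves, check the dividing strip) achieves O(n log n).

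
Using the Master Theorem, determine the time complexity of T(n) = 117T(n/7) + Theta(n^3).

Master Theorem for T(n) = 117T(n/7) + O(n^3):

a = 117, b = 7, c = 3
log_b(a) = log_7(117) = 2.4473

Case 3: c = 3 > log_7(117) = 2.4473
T(n) = O(n^3) = O(n^3)

For T(n) = 117T(n/7) + O(n^3): log_7(117) = 2.4473. This is Case 3 of the Master Theorem (c > log_b(a), work dominated by root), giving O(n^3).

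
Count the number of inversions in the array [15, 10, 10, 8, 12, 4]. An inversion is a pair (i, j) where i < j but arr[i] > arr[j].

Finding inversions in [15, 10, 10, 8, 12, 4]:

(0, 1): arr[0]=15 > arr[1]=10
(0, 2): arr[0]=15 > arr[2]=10
(0, 3): arr[0]=15 > arr[3]=8
(0, 4): arr[0]=15 > arr[4]=12
(0, 5): arr[0]=15 > arr[5]=4
(1, 3): arr[1]=10 > arr[3]=8
(1, 5): arr[1]=10 > arr[5]=4
(2, 3): arr[2]=10 > arr[3]=8
(2, 5): arr[2]=10 > arr[5]=4
(3, 5): arr[3]=8 > arr[5]=4
(4, 5): arr[4]=12 > arr[5]=4

Total inversions: 11

The array has 11 inversion(s): (0,1), (0,2), (0,3), (0,4), (0,5), (1,3), (1,5), (2,3), (2,5), (3,5), (4,5). Each pair (i,j) satisfies i < j and arr[i] > arr[j].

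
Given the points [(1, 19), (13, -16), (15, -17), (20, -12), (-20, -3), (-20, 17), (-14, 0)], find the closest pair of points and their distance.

Computing all pairwise distances among 7 points:

d((1, 19), (13, -16)) = 37.0
d((1, 19), (15, -17)) = 38.6264
d((1, 19), (20, -12)) = 36.3593
d((1, 19), (-20, -3)) = 30.4138
d((1, 19), (-20, 17)) = 21.095
d((1, 19), (-14, 0)) = 24.2074
d((13, -16), (15, -17)) = 2.2361 <-- minimum
d((13, -16), (20, -12)) = 8.0623
d((13, -16), (-20, -3)) = 35.4683
d((13, -16), (-20, 17)) = 46.669
d((13, -16), (-14, 0)) = 31.3847
d((15, -17), (20, -12)) = 7.0711
d((15, -17), (-20, -3)) = 37.6962
d((15, -17), (-20, 17)) = 48.7955
d((15, -17), (-14, 0)) = 33.6155
d((20, -12), (-20, -3)) = 41.0
d((20, -12), (-20, 17)) = 49.4065
d((20, -12), (-14, 0)) = 36.0555
d((-20, -3), (-20, 17)) = 20.0
d((-20, -3), (-14, 0)) = 6.7082
d((-20, 17), (-14, 0)) = 18.0278

Closest pair: (13, -16) and (15, -17) with distance 2.2361

The closest pair is (13, -16) and (15, -17) with Euclidean distance 2.2361. For 7 points, brute-force pairwise comparison is shown above. For large n, the divide-and-conquer algorithm (sort by x, recurse on halves, check the dividing strip) achieves O(n log n).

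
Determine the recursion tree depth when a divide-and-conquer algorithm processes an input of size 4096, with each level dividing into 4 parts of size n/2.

For divide and conquer with division factor 2:

Problem sizes at each level:
Level 0: 4096
Level 1: 2048
Level 2: 1024
Level 3: 512
Level 4: 256
Level 5: 128
Level 6: 64
Level 7: 32
Level 8: 16
Level 9: 8
Level 10: 4
Level 11: 2
Level 12: 1

The root is level 0 and the size-1 base case is level 12 (the tree spans levels 0 through 12, i.e. 13 levels counting the root), so the depth is the number of divisions: log_2(4096) = 12

The recursion tree depth is log_2(4096) = 12. At each level, the problem size is divided by 2, so it takes 12 divisions to reduce to a base case of size 1. The algorithm makes 4 recursive calls at each level.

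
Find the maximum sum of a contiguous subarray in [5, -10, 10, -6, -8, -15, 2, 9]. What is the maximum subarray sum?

Using Kadane's algorithm on [5, -10, 10, -6, -8, -15, 2, 9]:

Scanning through the array:
Position 1 (value -10): max_ending_here = -5, max_so_far = 5
Position 2 (value 10): max_ending_here = 10, max_so_far = 10
Position 3 (value -6): max_ending_here = 4, max_so_far = 10
Position 4 (value -8): max_ending_here = -4, max_so_far = 10
Position 5 (value -15): max_ending_here = -15, max_so_far = 10
Position 6 (value 2): max_ending_here = 2, max_so_far = 10
Position 7 (value 9): max_ending_here = 11, max_so_far = 11

Maximum subarray: [2, 9]
Maximum sum: 11

The maximum subarray is [2, 9] with sum 11. This subarray runs from index 6 to index 7.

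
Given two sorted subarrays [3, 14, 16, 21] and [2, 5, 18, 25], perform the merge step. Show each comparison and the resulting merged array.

Merging process:

Compare 3 vs 2: take 2 from right. Merged: [2]
Compare 3 vs 5: take 3 from left. Merged: [2, 3]
Compare 14 vs 5: take 5 from right. Merged: [2, 3, 5]
Compare 14 vs 18: take 14 from left. Merged: [2, 3, 5, 14]
Compare 16 vs 18: take 16 from left. Merged: [2, 3, 5, 14, 16]
Compare 21 vs 18: take 18 from right. Merged: [2, 3, 5, 14, 16, 18]
Compare 21 vs 25: take 21 from left. Merged: [2, 3, 5, 14, 16, 18, 21]
Append remaining from right: [25]. Merged: [2, 3, 5, 14, 16, 18, 21, 25]

Final merged array: [2, 3, 5, 14, 16, 18, 21, 25]
Total comparisons: 7

The merged array is [2, 3, 5, 14, 16, 18, 21, 25], requiring 7 comparisons. The merge step runs in O(n) time where n is the total number of elements.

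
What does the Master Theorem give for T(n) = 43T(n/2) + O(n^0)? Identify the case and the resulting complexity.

Master Theorem for T(n) = 43T(n/2) + O(n^0):

a = 43, b = 2, c = 0
log_b(a) = log_2(43) = 5.4263

Case 1: c = 0 < log_2(43) = 5.4263
T(n) = O(n^(log_2 43))

For T(n) = 43T(n/2) + O(n^0): log_2(43) = 5.4263. This is Case 1 of the Master Theorem (c < log_b(a), work dominated by leaves), giving O(n^(log_2 43)).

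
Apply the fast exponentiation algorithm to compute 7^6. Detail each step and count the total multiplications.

Computing 7^6 by squaring (build up from 7^1; each line after the first costs one multiplication):

7^1 = 7
7^2 = (7^1)^2 = 7^2 = 49
7^3 = 7 * 7^2 = 7 * 49 = 343
7^6 = (7^3)^2 = 343^2 = 117649

Result: 117649
Multiplications needed: 3 (3 lines after 7^1)

7^6 = 117649. Using exponentiation by squaring, this requires 3 multiplications. The key idea: if the exponent is even, square the half-power; if odd, multiply by the base once.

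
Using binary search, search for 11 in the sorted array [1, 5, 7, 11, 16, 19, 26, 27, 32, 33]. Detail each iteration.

Binary search for 11 in [1, 5, 7, 11, 16, 19, 26, 27, 32, 33]:

lo=0, hi=9, mid=4, arr[mid]=16 -> 16 > 11, search left half
lo=0, hi=3, mid=1, arr[mid]=5 -> 5 < 11, search right half
lo=2, hi=3, mid=2, arr[mid]=7 -> 7 < 11, search right half
lo=3, hi=3, mid=3, arr[mid]=11 -> Found target at index 3!

Binary search finds 11 at index 3 after 4 comparisons. The search repeatedly halves the search space by comparing with the middle element.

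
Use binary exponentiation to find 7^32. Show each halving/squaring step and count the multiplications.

Computing 7^32 by squaring (build up from 7^1; each line after the first costs one multiplication):

7^1 = 7
7^2 = (7^1)^2 = 7^2 = 49
7^4 = (7^2)^2 = 49^2 = 2401
7^8 = (7^4)^2 = 2401^2 = 5764801
7^16 = (7^8)^2 = 5764801^2 = 33232930569601
7^32 = (7^16)^2 = 33232930569601^2 = 1104427674243920646305299201

Result: 1104427674243920646305299201
Multiplications needed: 5 (5 lines after 7^1)

7^32 = 1104427674243920646305299201. Using exponentiation by squaring, this requires 5 multiplications. The key idea: if the exponent is even, square the half-power; if odd, multiply by the base once.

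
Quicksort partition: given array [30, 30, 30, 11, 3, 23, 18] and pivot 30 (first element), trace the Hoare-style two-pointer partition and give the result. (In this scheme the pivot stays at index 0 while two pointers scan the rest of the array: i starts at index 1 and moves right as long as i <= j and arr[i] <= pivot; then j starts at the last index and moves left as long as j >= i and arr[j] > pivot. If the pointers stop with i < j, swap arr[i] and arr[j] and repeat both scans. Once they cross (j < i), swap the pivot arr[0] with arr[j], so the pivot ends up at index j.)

Hoare-style two-pointer partition with pivot = 30:

Initial array: [30, 30, 30, 11, 3, 23, 18]

Pointers start at i = 1, j = 6.
i ends at 7, j ends at 6: the pointers have crossed (j < i), so scanning stops.

Swap pivot arr[0] with arr[6] to place pivot at position 6: [18, 30, 30, 11, 3, 23, 30]
Pivot position: 6

After partitioning with pivot 30, the array becomes [18, 30, 30, 11, 3, 23, 30]. The pivot is placed at index 6. All elements to the left of the pivot are <= 30, and all elements to the right are > 30.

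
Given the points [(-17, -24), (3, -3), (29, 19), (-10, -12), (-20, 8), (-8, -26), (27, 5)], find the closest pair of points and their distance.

Computing all pairwise distances among 7 points:

d((-17, -24), (3, -3)) = 29.0
d((-17, -24), (29, 19)) = 62.9682
d((-17, -24), (-10, -12)) = 13.8924
d((-17, -24), (-20, 8)) = 32.1403
d((-17, -24), (-8, -26)) = 9.2195 <-- minimum
d((-17, -24), (27, 5)) = 52.6972
d((3, -3), (29, 19)) = 34.0588
d((3, -3), (-10, -12)) = 15.8114
d((3, -3), (-20, 8)) = 25.4951
d((3, -3), (-8, -26)) = 25.4951
d((3, -3), (27, 5)) = 25.2982
d((29, 19), (-10, -12)) = 49.8197
d((29, 19), (-20, 8)) = 50.2195
d((29, 19), (-8, -26)) = 58.258
d((29, 19), (27, 5)) = 14.1421
d((-10, -12), (-20, 8)) = 22.3607
d((-10, -12), (-8, -26)) = 14.1421
d((-10, -12), (27, 5)) = 40.7185
d((-20, 8), (-8, -26)) = 36.0555
d((-20, 8), (27, 5)) = 47.0956
d((-8, -26), (27, 5)) = 46.7547

Closest pair: (-17, -24) and (-8, -26) with distance 9.2195

The closest pair is (-17, -24) and (-8, -26) with Euclidean distance 9.2195. For 7 points, brute-force pairwise comparison is shown above. For large n, the divide-and-conquer algorithm (sort by x, recurse on halves, check the dividing strip) achieves O(n log n).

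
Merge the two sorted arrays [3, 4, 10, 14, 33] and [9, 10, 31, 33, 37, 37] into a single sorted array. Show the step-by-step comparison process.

Merging process:

Compare 3 vs 9: take 3 from left. Merged: [3]
Compare 4 vs 9: take 4 from left. Merged: [3, 4]
Compare 10 vs 9: take 9 from right. Merged: [3, 4, 9]
Compare 10 vs 10: take 10 from left. Merged: [3, 4, 9, 10]
Compare 14 vs 10: take 10 from right. Merged: [3, 4, 9, 10, 10]
Compare 14 vs 31: take 14 from left. Merged: [3, 4, 9, 10, 10, 14]
Compare 33 vs 31: take 31 from right. Merged: [3, 4, 9, 10, 10, 14, 31]
Compare 33 vs 33: take 33 from left. Merged: [3, 4, 9, 10, 10, 14, 31, 33]
Append remaining from right: [33, 37, 37]. Merged: [3, 4, 9, 10, 10, 14, 31, 33, 33, 37, 37]

Final merged array: [3, 4, 9, 10, 10, 14, 31, 33, 33, 37, 37]
Total comparisons: 8

The merged array is [3, 4, 9, 10, 10, 14, 31, 33, 33, 37, 37], requiring 8 comparisons. The merge step runs in O(n) time where n is the total number of elements.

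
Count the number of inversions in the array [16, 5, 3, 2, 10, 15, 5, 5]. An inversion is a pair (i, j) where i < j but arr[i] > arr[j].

Finding inversions in [16, 5, 3, 2, 10, 15, 5, 5]:

(0, 1): arr[0]=16 > arr[1]=5
(0, 2): arr[0]=16 > arr[2]=3
(0, 3): arr[0]=16 > arr[3]=2
(0, 4): arr[0]=16 > arr[4]=10
(0, 5): arr[0]=16 > arr[5]=15
(0, 6): arr[0]=16 > arr[6]=5
(0, 7): arr[0]=16 > arr[7]=5
(1, 2): arr[1]=5 > arr[2]=3
(1, 3): arr[1]=5 > arr[3]=2
(2, 3): arr[2]=3 > arr[3]=2
(4, 6): arr[4]=10 > arr[6]=5
(4, 7): arr[4]=10 > arr[7]=5
(5, 6): arr[5]=15 > arr[6]=5
(5, 7): arr[5]=15 > arr[7]=5

Total inversions: 14

The array has 14 inversion(s): (0,1), (0,2), (0,3), (0,4), (0,5), (0,6), (0,7), (1,2), (1,3), (2,3), (4,6), (4,7), (5,6), (5,7). Each pair (i,j) satisfies i < j and arr[i] > arr[j].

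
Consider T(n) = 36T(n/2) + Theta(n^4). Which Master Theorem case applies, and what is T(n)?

Master Theorem for T(n) = 36T(n/2) + O(n^4):

a = 36, b = 2, c = 4
log_b(a) = log_2(36) = 5.1699

Case 1: c = 4 < log_2(36) = 5.1699
T(n) = O(n^(log_2 36))

For T(n) = 36T(n/2) + O(n^4): log_2(36) = 5.1699. This is Case 1 of the Master Theorem (c < log_b(a), work dominated by leaves), giving O(n^(log_2 36)).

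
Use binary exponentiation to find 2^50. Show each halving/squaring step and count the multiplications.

Computing 2^50 by squaring (build up from 2^1; each line after the first costs one multiplication):

2^1 = 2
2^2 = (2^1)^2 = 2^2 = 4
2^3 = 2 * 2^2 = 2 * 4 = 8
2^6 = (2^3)^2 = 8^2 = 64
2^12 = (2^6)^2 = 64^2 = 4096
2^24 = (2^12)^2 = 4096^2 = 16777216
2^25 = 2 * 2^24 = 2 * 16777216 = 33554432
2^50 = (2^25)^2 = 33554432^2 = 1125899906842624

Result: 1125899906842624
Multiplications needed: 7 (7 lines after 2^1)

2^50 = 1125899906842624. Using exponentiation by squaring, this requires 7 multiplications. The key idea: if the exponent is even, square the half-power; if odd, multiply by the base once.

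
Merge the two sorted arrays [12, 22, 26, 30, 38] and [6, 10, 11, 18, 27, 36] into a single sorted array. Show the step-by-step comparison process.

Merging process:

Compare 12 vs 6: take 6 from right. Merged: [6]
Compare 12 vs 10: take 10 from right. Merged: [6, 10]
Compare 12 vs 11: take 11 from right. Merged: [6, 10, 11]
Compare 12 vs 18: take 12 from left. Merged: [6, 10, 11, 12]
Compare 22 vs 18: take 18 from right. Merged: [6, 10, 11, 12, 18]
Compare 22 vs 27: take 22 from left. Merged: [6, 10, 11, 12, 18, 22]
Compare 26 vs 27: take 26 from left. Merged: [6, 10, 11, 12, 18, 22, 26]
Compare 30 vs 27: take 27 from right. Merged: [6, 10, 11, 12, 18, 22, 26, 27]
Compare 30 vs 36: take 30 from left. Merged: [6, 10, 11, 12, 18, 22, 26, 27, 30]
Compare 38 vs 36: take 36 from right. Merged: [6, 10, 11, 12, 18, 22, 26, 27, 30, 36]
Append remaining from left: [38]. Merged: [6, 10, 11, 12, 18, 22, 26, 27, 30, 36, 38]

Final merged array: [6, 10, 11, 12, 18, 22, 26, 27, 30, 36, 38]
Total comparisons: 10

The merged array is [6, 10, 11, 12, 18, 22, 26, 27, 30, 36, 38], requiring 10 comparisons. The merge step runs in O(n) time where n is the total number of elements.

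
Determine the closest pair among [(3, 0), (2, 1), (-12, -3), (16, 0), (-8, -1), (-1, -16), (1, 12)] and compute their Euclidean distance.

Computing all pairwise distances among 7 points:

d((3, 0), (2, 1)) = 1.4142 <-- minimum
d((3, 0), (-12, -3)) = 15.2971
d((3, 0), (16, 0)) = 13.0
d((3, 0), (-8, -1)) = 11.0454
d((3, 0), (-1, -16)) = 16.4924
d((3, 0), (1, 12)) = 12.1655
d((2, 1), (-12, -3)) = 14.5602
d((2, 1), (16, 0)) = 14.0357
d((2, 1), (-8, -1)) = 10.198
d((2, 1), (-1, -16)) = 17.2627
d((2, 1), (1, 12)) = 11.0454
d((-12, -3), (16, 0)) = 28.1603
d((-12, -3), (-8, -1)) = 4.4721
d((-12, -3), (-1, -16)) = 17.0294
d((-12, -3), (1, 12)) = 19.8494
d((16, 0), (-8, -1)) = 24.0208
d((16, 0), (-1, -16)) = 23.3452
d((16, 0), (1, 12)) = 19.2094
d((-8, -1), (-1, -16)) = 16.5529
d((-8, -1), (1, 12)) = 15.8114
d((-1, -16), (1, 12)) = 28.0713

Closest pair: (3, 0) and (2, 1) with distance 1.4142

The closest pair is (3, 0) and (2, 1) with Euclidean distance 1.4142. For 7 points, brute-force pairwise comparison is shown above. For large n, the divide-and-conquer algorithm (sort by x, recurse on halves, check the dividing strip) achieves O(n log n).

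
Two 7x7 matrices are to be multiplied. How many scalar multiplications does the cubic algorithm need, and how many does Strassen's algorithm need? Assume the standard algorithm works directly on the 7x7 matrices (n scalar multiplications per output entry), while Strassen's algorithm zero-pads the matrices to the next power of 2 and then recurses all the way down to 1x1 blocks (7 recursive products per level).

Matrix multiplication for 7x7 matrices:

Strassen's algorithm requires power-of-2 dimensions. Pad 7x7 to 8x8 (next power of 2).

Standard algorithm: 7^3 = 343 multiplications
Strassen's algorithm: 7^(log2(8)) = 7^3 = 343 multiplications
Savings: 343 - 343 = 0 multiplications

Standard: 343 multiplications (7^3). Strassen: 343 multiplications (7^3, after padding to 8x8). Strassen reduces 8 recursive multiplications to 7 at each level.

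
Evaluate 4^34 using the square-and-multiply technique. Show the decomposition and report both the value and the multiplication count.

Computing 4^34 by squaring (build up from 4^1; each line after the first costs one multiplication):

4^1 = 4
4^2 = (4^1)^2 = 4^2 = 16
4^4 = (4^2)^2 = 16^2 = 256
4^8 = (4^4)^2 = 256^2 = 65536
4^16 = (4^8)^2 = 65536^2 = 4294967296
4^17 = 4 * 4^16 = 4 * 4294967296 = 17179869184
4^34 = (4^17)^2 = 17179869184^2 = 295147905179352825856

Result: 295147905179352825856
Multiplications needed: 6 (6 lines after 4^1)

4^34 = 295147905179352825856. Using exponentiation by squaring, this requires 6 multiplications. The key idea: if the exponent is even, square the half-power; if odd, multiply by the base once.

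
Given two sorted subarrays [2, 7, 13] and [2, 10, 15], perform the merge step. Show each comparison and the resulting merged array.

Merging process:

Compare 2 vs 2: take 2 from left. Merged: [2]
Compare 7 vs 2: take 2 from right. Merged: [2, 2]
Compare 7 vs 10: take 7 from left. Merged: [2, 2, 7]
Compare 13 vs 10: take 10 from right. Merged: [2, 2, 7, 10]
Compare 13 vs 15: take 13 from left. Merged: [2, 2, 7, 10, 13]
Append remaining from right: [15]. Merged: [2, 2, 7, 10, 13, 15]

Final merged array: [2, 2, 7, 10, 13, 15]
Total comparisons: 5

The merged array is [2, 2, 7, 10, 13, 15], requiring 5 comparisons. The merge step runs in O(n) time where n is the total number of elements.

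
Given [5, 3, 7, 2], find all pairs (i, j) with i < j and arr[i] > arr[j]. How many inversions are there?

Finding inversions in [5, 3, 7, 2]:

(0, 1): arr[0]=5 > arr[1]=3
(0, 3): arr[0]=5 > arr[3]=2
(1, 3): arr[1]=3 > arr[3]=2
(2, 3): arr[2]=7 > arr[3]=2

Total inversions: 4

The array has 4 inversion(s): (0,1), (0,3), (1,3), (2,3). Each pair (i,j) satisfies i < j and arr[i] > arr[j].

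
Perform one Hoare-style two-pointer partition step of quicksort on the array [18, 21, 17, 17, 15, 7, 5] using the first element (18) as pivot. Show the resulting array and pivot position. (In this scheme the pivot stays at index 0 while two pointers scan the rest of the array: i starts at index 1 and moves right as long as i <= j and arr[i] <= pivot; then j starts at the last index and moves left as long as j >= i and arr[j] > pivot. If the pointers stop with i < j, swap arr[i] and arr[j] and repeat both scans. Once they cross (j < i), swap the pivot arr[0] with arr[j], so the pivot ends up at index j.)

Hoare-style two-pointer partition with pivot = 18:

Initial array: [18, 21, 17, 17, 15, 7, 5]

Pointers start at i = 1, j = 6.
i stops at index 1 (arr[1]=21 > 18), j stops at index 6 (arr[6]=5 <= 18): swap arr[1] and arr[6], array becomes [18, 5, 17, 17, 15, 7, 21]
i ends at 6, j ends at 5: the pointers have crossed (j < i), so scanning stops.

Swap pivot arr[0] with arr[5] to place pivot at position 5: [7, 5, 17, 17, 15, 18, 21]
Pivot position: 5

After partitioning with pivot 18, the array becomes [7, 5, 17, 17, 15, 18, 21]. The pivot is placed at index 5. All elements to the left of the pivot are <= 18, and all elements to the right are > 18.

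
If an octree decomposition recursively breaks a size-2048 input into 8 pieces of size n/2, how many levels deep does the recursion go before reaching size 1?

For divide and conquer with division factor 2:

Problem sizes at each level:
Level 0: 2048
Level 1: 1024
Level 2: 512
Level 3: 256
Level 4: 128
Level 5: 64
Level 6: 32
Level 7: 16
Level 8: 8
Level 9: 4
Level 10: 2
Level 11: 1

The root is level 0 and the size-1 base case is level 11 (the tree spans levels 0 through 11, i.e. 12 levels counting the root), so the depth is the number of divisions: log_2(2048) = 11

The recursion tree depth is log_2(2048) = 11. At each level, the problem size is divided by 2, so it takes 11 divisions to reduce to a base case of size 1. The algorithm makes 8 recursive calls at each level.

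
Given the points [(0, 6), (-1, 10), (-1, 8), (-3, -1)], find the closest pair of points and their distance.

Computing all pairwise distances among 4 points:

d((0, 6), (-1, 10)) = 4.1231
d((0, 6), (-1, 8)) = 2.2361
d((0, 6), (-3, -1)) = 7.6158
d((-1, 10), (-1, 8)) = 2.0 <-- minimum
d((-1, 10), (-3, -1)) = 11.1803
d((-1, 8), (-3, -1)) = 9.2195

Closest pair: (-1, 10) and (-1, 8) with distance 2.0

The closest pair is (-1, 10) and (-1, 8) with Euclidean distance 2.0. For 4 points, brute-force pairwise comparison is shown above. For large n, the divide-and-conquer algorithm (sort by x, recurse on halves, check the dividing strip) achieves O(n log n).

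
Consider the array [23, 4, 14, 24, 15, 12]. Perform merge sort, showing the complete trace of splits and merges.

Merge sort trace:

Split: [23, 4, 14, 24, 15, 12] -> [23, 4, 14] and [24, 15, 12]
  Split: [23, 4, 14] -> [23] and [4, 14]
    Split: [4, 14] -> [4] and [14]
    Merge: [4] + [14] -> [4, 14]
  Merge: [23] + [4, 14] -> [4, 14, 23]
  Split: [24, 15, 12] -> [24] and [15, 12]
    Split: [15, 12] -> [15] and [12]
    Merge: [15] + [12] -> [12, 15]
  Merge: [24] + [12, 15] -> [12, 15, 24]
Merge: [4, 14, 23] + [12, 15, 24] -> [4, 12, 14, 15, 23, 24]

Final sorted array: [4, 12, 14, 15, 23, 24]

The merge sort proceeds by recursively splitting the array and merging sorted halves.
After all merges, the sorted array is [4, 12, 14, 15, 23, 24].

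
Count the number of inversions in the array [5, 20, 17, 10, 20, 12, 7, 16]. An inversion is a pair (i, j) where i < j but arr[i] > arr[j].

Finding inversions in [5, 20, 17, 10, 20, 12, 7, 16]:

(1, 2): arr[1]=20 > arr[2]=17
(1, 3): arr[1]=20 > arr[3]=10
(1, 5): arr[1]=20 > arr[5]=12
(1, 6): arr[1]=20 > arr[6]=7
(1, 7): arr[1]=20 > arr[7]=16
(2, 3): arr[2]=17 > arr[3]=10
(2, 5): arr[2]=17 > arr[5]=12
(2, 6): arr[2]=17 > arr[6]=7
(2, 7): arr[2]=17 > arr[7]=16
(3, 6): arr[3]=10 > arr[6]=7
(4, 5): arr[4]=20 > arr[5]=12
(4, 6): arr[4]=20 > arr[6]=7
(4, 7): arr[4]=20 > arr[7]=16
(5, 6): arr[5]=12 > arr[6]=7

Total inversions: 14

The array has 14 inversion(s): (1,2), (1,3), (1,5), (1,6), (1,7), (2,3), (2,5), (2,6), (2,7), (3,6), (4,5), (4,6), (4,7), (5,6). Each pair (i,j) satisfies i < j and arr[i] > arr[j].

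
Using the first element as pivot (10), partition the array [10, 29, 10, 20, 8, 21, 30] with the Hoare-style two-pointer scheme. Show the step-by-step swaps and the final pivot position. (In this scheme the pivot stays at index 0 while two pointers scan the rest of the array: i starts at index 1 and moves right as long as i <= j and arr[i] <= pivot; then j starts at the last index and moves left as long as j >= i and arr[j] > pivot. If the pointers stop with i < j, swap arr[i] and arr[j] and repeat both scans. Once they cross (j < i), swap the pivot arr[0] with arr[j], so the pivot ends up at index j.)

Hoare-style two-pointer partition with pivot = 10:

Initial array: [10, 29, 10, 20, 8, 21, 30]

Pointers start at i = 1, j = 6.
i stops at index 1 (arr[1]=29 > 10), j stops at index 4 (arr[4]=8 <= 10): swap arr[1] and arr[4], array becomes [10, 8, 10, 20, 29, 21, 30]
i ends at 3, j ends at 2: the pointers have crossed (j < i), so scanning stops.

Swap pivot arr[0] with arr[2] to place pivot at position 2: [10, 8, 10, 20, 29, 21, 30]
Pivot position: 2

After partitioning with pivot 10, the array becomes [10, 8, 10, 20, 29, 21, 30]. The pivot is placed at index 2. All elements to the left of the pivot are <= 10, and all elements to the right are > 10.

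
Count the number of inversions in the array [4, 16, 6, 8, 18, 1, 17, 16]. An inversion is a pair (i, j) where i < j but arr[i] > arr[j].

Finding inversions in [4, 16, 6, 8, 18, 1, 17, 16]:

(0, 5): arr[0]=4 > arr[5]=1
(1, 2): arr[1]=16 > arr[2]=6
(1, 3): arr[1]=16 > arr[3]=8
(1, 5): arr[1]=16 > arr[5]=1
(2, 5): arr[2]=6 > arr[5]=1
(3, 5): arr[3]=8 > arr[5]=1
(4, 5): arr[4]=18 > arr[5]=1
(4, 6): arr[4]=18 > arr[6]=17
(4, 7): arr[4]=18 > arr[7]=16
(6, 7): arr[6]=17 > arr[7]=16

Total inversions: 10

The array has 10 inversion(s): (0,5), (1,2), (1,3), (1,5), (2,5), (3,5), (4,5), (4,6), (4,7), (6,7). Each pair (i,j) satisfies i < j and arr[i] > arr[j].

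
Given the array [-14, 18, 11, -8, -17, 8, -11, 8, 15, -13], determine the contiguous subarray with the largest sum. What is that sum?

Using Kadane's algorithm on [-14, 18, 11, -8, -17, 8, -11, 8, 15, -13]:

Scanning through the array:
Position 1 (value 18): max_ending_here = 18, max_so_far = 18
Position 2 (value 11): max_ending_here = 29, max_so_far = 29
Position 3 (value -8): max_ending_here = 21, max_so_far = 29
Position 4 (value -17): max_ending_here = 4, max_so_far = 29
Position 5 (value 8): max_ending_here = 12, max_so_far = 29
Position 6 (value -11): max_ending_here = 1, max_so_far = 29
Position 7 (value 8): max_ending_here = 9, max_so_far = 29
Position 8 (value 15): max_ending_here = 24, max_so_far = 29
Position 9 (value -13): max_ending_here = 11, max_so_far = 29

Maximum subarray: [18, 11]
Maximum sum: 29

The maximum subarray is [18, 11] with sum 29. This subarray runs from index 1 to index 2.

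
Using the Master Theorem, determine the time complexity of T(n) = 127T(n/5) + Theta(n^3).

Master Theorem for T(n) = 127T(n/5) + O(n^3):

a = 127, b = 5, c = 3
log_b(a) = log_5(127) = 3.0099

Case 1: c = 3 < log_5(127) = 3.0099
T(n) = O(n^(log_5 127))

For T(n) = 127T(n/5) + O(n^3): log_5(127) = 3.0099. This is Case 1 of the Master Theorem (c < log_b(a), work dominated by leaves), giving O(n^(log_5 127)).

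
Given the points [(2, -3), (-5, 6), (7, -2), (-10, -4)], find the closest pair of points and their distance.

Computing all pairwise distances among 4 points:

d((2, -3), (-5, 6)) = 11.4018
d((2, -3), (7, -2)) = 5.099 <-- minimum
d((2, -3), (-10, -4)) = 12.0416
d((-5, 6), (7, -2)) = 14.4222
d((-5, 6), (-10, -4)) = 11.1803
d((7, -2), (-10, -4)) = 17.1172

Closest pair: (2, -3) and (7, -2) with distance 5.099

The closest pair is (2, -3) and (7, -2) with Euclidean distance 5.099. For 4 points, brute-force pairwise comparison is shown above. For large n, the divide-and-conquer algorithm (sort by x, recurse on halves, check the dividing strip) achieves O(n log n).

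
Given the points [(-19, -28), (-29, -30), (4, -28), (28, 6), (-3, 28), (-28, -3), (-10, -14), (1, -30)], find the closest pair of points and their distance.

Computing all pairwise distances among 8 points:

d((-19, -28), (-29, -30)) = 10.198
d((-19, -28), (4, -28)) = 23.0
d((-19, -28), (28, 6)) = 58.0086
d((-19, -28), (-3, 28)) = 58.2409
d((-19, -28), (-28, -3)) = 26.5707
d((-19, -28), (-10, -14)) = 16.6433
d((-19, -28), (1, -30)) = 20.0998
d((-29, -30), (4, -28)) = 33.0606
d((-29, -30), (28, 6)) = 67.4166
d((-29, -30), (-3, 28)) = 63.561
d((-29, -30), (-28, -3)) = 27.0185
d((-29, -30), (-10, -14)) = 24.8395
d((-29, -30), (1, -30)) = 30.0
d((4, -28), (28, 6)) = 41.6173
d((4, -28), (-3, 28)) = 56.4358
d((4, -28), (-28, -3)) = 40.6079
d((4, -28), (-10, -14)) = 19.799
d((4, -28), (1, -30)) = 3.6056 <-- minimum
d((28, 6), (-3, 28)) = 38.0132
d((28, 6), (-28, -3)) = 56.7186
d((28, 6), (-10, -14)) = 42.9418
d((28, 6), (1, -30)) = 45.0
d((-3, 28), (-28, -3)) = 39.8246
d((-3, 28), (-10, -14)) = 42.5793
d((-3, 28), (1, -30)) = 58.1378
d((-28, -3), (-10, -14)) = 21.095
d((-28, -3), (1, -30)) = 39.6232
d((-10, -14), (1, -30)) = 19.4165

Closest pair: (4, -28) and (1, -30) with distance 3.6056

The closest pair is (4, -28) and (1, -30) with Euclidean distance 3.6056. For 8 points, brute-force pairwise comparison is shown above. For large n, the divide-and-conquer algorithm (sort by x, recurse on halves, check the dividing strip) achieves O(n log n).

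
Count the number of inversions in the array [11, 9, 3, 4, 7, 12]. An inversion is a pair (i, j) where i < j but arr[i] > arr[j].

Finding inversions in [11, 9, 3, 4, 7, 12]:

(0, 1): arr[0]=11 > arr[1]=9
(0, 2): arr[0]=11 > arr[2]=3
(0, 3): arr[0]=11 > arr[3]=4
(0, 4): arr[0]=11 > arr[4]=7
(1, 2): arr[1]=9 > arr[2]=3
(1, 3): arr[1]=9 > arr[3]=4
(1, 4): arr[1]=9 > arr[4]=7

Total inversions: 7

The array has 7 inversion(s): (0,1), (0,2), (0,3), (0,4), (1,2), (1,3), (1,4). Each pair (i,j) satisfies i < j and arr[i] > arr[j].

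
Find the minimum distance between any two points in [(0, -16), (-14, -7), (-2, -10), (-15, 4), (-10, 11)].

Computing all pairwise distances among 5 points:

d((0, -16), (-14, -7)) = 16.6433
d((0, -16), (-2, -10)) = 6.3246 <-- minimum
d((0, -16), (-15, 4)) = 25.0
d((0, -16), (-10, 11)) = 28.7924
d((-14, -7), (-2, -10)) = 12.3693
d((-14, -7), (-15, 4)) = 11.0454
d((-14, -7), (-10, 11)) = 18.4391
d((-2, -10), (-15, 4)) = 19.105
d((-2, -10), (-10, 11)) = 22.4722
d((-15, 4), (-10, 11)) = 8.6023

Closest pair: (0, -16) and (-2, -10) with distance 6.3246

The closest pair is (0, -16) and (-2, -10) with Euclidean distance 6.3246. For 5 points, brute-force pairwise comparison is shown above. For large n, the divide-and-conquer algorithm (sort by x, recurse on halves, check the dividing strip) achieves O(n log n).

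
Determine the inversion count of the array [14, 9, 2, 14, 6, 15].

Finding inversions in [14, 9, 2, 14, 6, 15]:

(0, 1): arr[0]=14 > arr[1]=9
(0, 2): arr[0]=14 > arr[2]=2
(0, 4): arr[0]=14 > arr[4]=6
(1, 2): arr[1]=9 > arr[2]=2
(1, 4): arr[1]=9 > arr[4]=6
(3, 4): arr[3]=14 > arr[4]=6

Total inversions: 6

The array has 6 inversion(s): (0,1), (0,2), (0,4), (1,2), (1,4), (3,4). Each pair (i,j) satisfies i < j and arr[i] > arr[j].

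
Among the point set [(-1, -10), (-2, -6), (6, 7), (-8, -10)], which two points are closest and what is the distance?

Computing all pairwise distances among 4 points:

d((-1, -10), (-2, -6)) = 4.1231 <-- minimum
d((-1, -10), (6, 7)) = 18.3848
d((-1, -10), (-8, -10)) = 7.0
d((-2, -6), (6, 7)) = 15.2643
d((-2, -6), (-8, -10)) = 7.2111
d((6, 7), (-8, -10)) = 22.0227

Closest pair: (-1, -10) and (-2, -6) with distance 4.1231

The closest pair is (-1, -10) and (-2, -6) with Euclidean distance 4.1231. For 4 points, brute-force pairwise comparison is shown above. For large n, the divide-and-conquer algorithm (sort by x, recurse on halves, check the dividing strip) achieves O(n log n).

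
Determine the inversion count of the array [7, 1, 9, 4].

Finding inversions in [7, 1, 9, 4]:

(0, 1): arr[0]=7 > arr[1]=1
(0, 3): arr[0]=7 > arr[3]=4
(2, 3): arr[2]=9 > arr[3]=4

Total inversions: 3

The array has 3 inversion(s): (0,1), (0,3), (2,3). Each pair (i,j) satisfies i < j and arr[i] > arr[j].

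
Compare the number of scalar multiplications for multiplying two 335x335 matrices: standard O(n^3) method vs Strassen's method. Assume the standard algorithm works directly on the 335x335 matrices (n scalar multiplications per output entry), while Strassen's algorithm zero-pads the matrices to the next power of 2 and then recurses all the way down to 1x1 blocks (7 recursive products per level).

Matrix multiplication for 335x335 matrices:

Strassen's algorithm requires power-of-2 dimensions. Pad 335x335 to 512x512 (next power of 2).

Standard algorithm: 335^3 = 37595375 multiplications
Strassen's algorithm: 7^(log2(512)) = 7^9 = 40353607 multiplications
Difference: 37595375 - 40353607 = -2758232 (Strassen uses MORE here due to padding overhead — for small or just-over-power-of-2 n, padding can outweigh the per-level savings)

Standard: 37595375 multiplications (335^3). Strassen: 40353607 multiplications (7^9, after padding to 512x512). Strassen reduces 8 recursive multiplications to 7 at each level.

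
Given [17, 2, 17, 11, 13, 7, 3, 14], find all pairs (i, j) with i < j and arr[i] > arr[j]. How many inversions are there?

Finding inversions in [17, 2, 17, 11, 13, 7, 3, 14]:

(0, 1): arr[0]=17 > arr[1]=2
(0, 3): arr[0]=17 > arr[3]=11
(0, 4): arr[0]=17 > arr[4]=13
(0, 5): arr[0]=17 > arr[5]=7
(0, 6): arr[0]=17 > arr[6]=3
(0, 7): arr[0]=17 > arr[7]=14
(2, 3): arr[2]=17 > arr[3]=11
(2, 4): arr[2]=17 > arr[4]=13
(2, 5): arr[2]=17 > arr[5]=7
(2, 6): arr[2]=17 > arr[6]=3
(2, 7): arr[2]=17 > arr[7]=14
(3, 5): arr[3]=11 > arr[5]=7
(3, 6): arr[3]=11 > arr[6]=3
(4, 5): arr[4]=13 > arr[5]=7
(4, 6): arr[4]=13 > arr[6]=3
(5, 6): arr[5]=7 > arr[6]=3

Total inversions: 16

The array has 16 inversion(s): (0,1), (0,3), (0,4), (0,5), (0,6), (0,7), (2,3), (2,4), (2,5), (2,6), (2,7), (3,5), (3,6), (4,5), (4,6), (5,6). Each pair (i,j) satisfies i < j and arr[i] > arr[j].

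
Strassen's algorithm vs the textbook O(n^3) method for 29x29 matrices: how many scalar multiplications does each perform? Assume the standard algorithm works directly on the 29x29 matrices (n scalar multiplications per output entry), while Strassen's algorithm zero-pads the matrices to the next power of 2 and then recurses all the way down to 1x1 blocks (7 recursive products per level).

Matrix multiplication for 29x29 matrices:

Strassen's algorithm requires power-of-2 dimensions. Pad 29x29 to 32x32 (next power of 2).

Standard algorithm: 29^3 = 24389 multiplications
Strassen's algorithm: 7^(log2(32)) = 7^5 = 16807 multiplications
Savings: 24389 - 16807 = 7582 multiplications

Standard: 24389 multiplications (29^3). Strassen: 16807 multiplications (7^5, after padding to 32x32). Strassen reduces 8 recursive multiplications to 7 at each level.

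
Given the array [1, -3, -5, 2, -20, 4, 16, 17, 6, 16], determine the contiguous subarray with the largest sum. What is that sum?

Using Kadane's algorithm on [1, -3, -5, 2, -20, 4, 16, 17, 6, 16]:

Scanning through the array:
Position 1 (value -3): max_ending_here = -2, max_so_far = 1
Position 2 (value -5): max_ending_here = -5, max_so_far = 1
Position 3 (value 2): max_ending_here = 2, max_so_far = 2
Position 4 (value -20): max_ending_here = -18, max_so_far = 2
Position 5 (value 4): max_ending_here = 4, max_so_far = 4
Position 6 (value 16): max_ending_here = 20, max_so_far = 20
Position 7 (value 17): max_ending_here = 37, max_so_far = 37
Position 8 (value 6): max_ending_here = 43, max_so_far = 43
Position 9 (value 16): max_ending_here = 59, max_so_far = 59

Maximum subarray: [4, 16, 17, 6, 16]
Maximum sum: 59

The maximum subarray is [4, 16, 17, 6, 16] with sum 59. This subarray runs from index 5 to index 9.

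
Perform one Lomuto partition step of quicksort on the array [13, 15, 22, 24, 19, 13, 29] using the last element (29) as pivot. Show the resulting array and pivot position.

Lomuto partition with pivot = 29:

Initial array: [13, 15, 22, 24, 19, 13, 29]

arr[0]=13 <= 29: swap with position 0, array becomes [13, 15, 22, 24, 19, 13, 29]
arr[1]=15 <= 29: swap with position 1, array becomes [13, 15, 22, 24, 19, 13, 29]
arr[2]=22 <= 29: swap with position 2, array becomes [13, 15, 22, 24, 19, 13, 29]
arr[3]=24 <= 29: swap with position 3, array becomes [13, 15, 22, 24, 19, 13, 29]
arr[4]=19 <= 29: swap with position 4, array becomes [13, 15, 22, 24, 19, 13, 29]
arr[5]=13 <= 29: swap with position 5, array becomes [13, 15, 22, 24, 19, 13, 29]

Place pivot at position 6: [13, 15, 22, 24, 19, 13, 29]
Pivot position: 6

After partitioning with pivot 29, the array becomes [13, 15, 22, 24, 19, 13, 29]. The pivot is placed at index 6. All elements to the left of the pivot are <= 29, and all elements to the right are > 29.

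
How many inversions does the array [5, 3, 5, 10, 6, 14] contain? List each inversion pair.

Finding inversions in [5, 3, 5, 10, 6, 14]:

(0, 1): arr[0]=5 > arr[1]=3
(3, 4): arr[3]=10 > arr[4]=6

Total inversions: 2

The array has 2 inversion(s): (0,1), (3,4). Each pair (i,j) satisfies i < j and arr[i] > arr[j].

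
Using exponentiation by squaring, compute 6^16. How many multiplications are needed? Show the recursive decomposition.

Computing 6^16 by squaring (build up from 6^1; each line after the first costs one multiplication):

6^1 = 6
6^2 = (6^1)^2 = 6^2 = 36
6^4 = (6^2)^2 = 36^2 = 1296
6^8 = (6^4)^2 = 1296^2 = 1679616
6^16 = (6^8)^2 = 1679616^2 = 2821109907456

Result: 2821109907456
Multiplications needed: 4 (4 lines after 6^1)

6^16 = 2821109907456. Using exponentiation by squaring, this requires 4 multiplications. The key idea: if the exponent is even, square the half-power; if odd, multiply by the base once.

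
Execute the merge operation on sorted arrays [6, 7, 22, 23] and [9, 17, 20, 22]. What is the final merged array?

Merging process:

Compare 6 vs 9: take 6 from left. Merged: [6]
Compare 7 vs 9: take 7 from left. Merged: [6, 7]
Compare 22 vs 9: take 9 from right. Merged: [6, 7, 9]
Compare 22 vs 17: take 17 from right. Merged: [6, 7, 9, 17]
Compare 22 vs 20: take 20 from right. Merged: [6, 7, 9, 17, 20]
Compare 22 vs 22: take 22 from left. Merged: [6, 7, 9, 17, 20, 22]
Compare 23 vs 22: take 22 from right. Merged: [6, 7, 9, 17, 20, 22, 22]
Append remaining from left: [23]. Merged: [6, 7, 9, 17, 20, 22, 22, 23]

Final merged array: [6, 7, 9, 17, 20, 22, 22, 23]
Total comparisons: 7

The merged array is [6, 7, 9, 17, 20, 22, 22, 23], requiring 7 comparisons. The merge step runs in O(n) time where n is the total number of elements.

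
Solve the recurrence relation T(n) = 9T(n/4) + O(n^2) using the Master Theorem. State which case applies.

Master Theorem for T(n) = 9T(n/4) + O(n^2):

a = 9, b = 4, c = 2
log_b(a) = log_4(9) = 1.5850

Case 3: c = 2 > log_4(9) = 1.5850
T(n) = O(n^2) = O(n^2)

For T(n) = 9T(n/4) + O(n^2): log_4(9) = 1.5850. This is Case 3 of the Master Theorem (c > log_b(a), work dominated by root), giving O(n^2).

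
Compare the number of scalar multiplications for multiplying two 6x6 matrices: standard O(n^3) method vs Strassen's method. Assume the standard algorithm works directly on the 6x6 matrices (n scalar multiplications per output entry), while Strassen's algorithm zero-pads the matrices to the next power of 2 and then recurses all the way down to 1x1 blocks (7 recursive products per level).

Matrix multiplication for 6x6 matrices:

Strassen's algorithm requires power-of-2 dimensions. Pad 6x6 to 8x8 (next power of 2).

Standard algorithm: 6^3 = 216 multiplications
Strassen's algorithm: 7^(log2(8)) = 7^3 = 343 multiplications
Difference: 216 - 343 = -127 (Strassen uses MORE here due to padding overhead — for small or just-over-power-of-2 n, padding can outweigh the per-level savings)

Standard: 216 multiplications (6^3). Strassen: 343 multiplications (7^3, after padding to 8x8). Strassen reduces 8 recursive multiplications to 7 at each level.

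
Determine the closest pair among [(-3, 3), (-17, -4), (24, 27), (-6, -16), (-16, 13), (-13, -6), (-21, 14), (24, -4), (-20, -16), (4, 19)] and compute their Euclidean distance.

Computing all pairwise distances among 10 points:

d((-3, 3), (-17, -4)) = 15.6525
d((-3, 3), (24, 27)) = 36.1248
d((-3, 3), (-6, -16)) = 19.2354
d((-3, 3), (-16, 13)) = 16.4012
d((-3, 3), (-13, -6)) = 13.4536
d((-3, 3), (-21, 14)) = 21.095
d((-3, 3), (24, -4)) = 27.8927
d((-3, 3), (-20, -16)) = 25.4951
d((-3, 3), (4, 19)) = 17.4642
d((-17, -4), (24, 27)) = 51.4004
d((-17, -4), (-6, -16)) = 16.2788
d((-17, -4), (-16, 13)) = 17.0294
d((-17, -4), (-13, -6)) = 4.4721 <-- minimum
d((-17, -4), (-21, 14)) = 18.4391
d((-17, -4), (24, -4)) = 41.0
d((-17, -4), (-20, -16)) = 12.3693
d((-17, -4), (4, 19)) = 31.1448
d((24, 27), (-6, -16)) = 52.4309
d((24, 27), (-16, 13)) = 42.3792
d((24, 27), (-13, -6)) = 49.5782
d((24, 27), (-21, 14)) = 46.8402
d((24, 27), (24, -4)) = 31.0
d((24, 27), (-20, -16)) = 61.5224
d((24, 27), (4, 19)) = 21.5407
d((-6, -16), (-16, 13)) = 30.6757
d((-6, -16), (-13, -6)) = 12.2066
d((-6, -16), (-21, 14)) = 33.541
d((-6, -16), (24, -4)) = 32.311
d((-6, -16), (-20, -16)) = 14.0
d((-6, -16), (4, 19)) = 36.4005
d((-16, 13), (-13, -6)) = 19.2354
d((-16, 13), (-21, 14)) = 5.099
d((-16, 13), (24, -4)) = 43.4626
d((-16, 13), (-20, -16)) = 29.2746
d((-16, 13), (4, 19)) = 20.8806
d((-13, -6), (-21, 14)) = 21.5407
d((-13, -6), (24, -4)) = 37.054
d((-13, -6), (-20, -16)) = 12.2066
d((-13, -6), (4, 19)) = 30.2324
d((-21, 14), (24, -4)) = 48.4665
d((-21, 14), (-20, -16)) = 30.0167
d((-21, 14), (4, 19)) = 25.4951
d((24, -4), (-20, -16)) = 45.607
d((24, -4), (4, 19)) = 30.4795
d((-20, -16), (4, 19)) = 42.4382

Closest pair: (-17, -4) and (-13, -6) with distance 4.4721

The closest pair is (-17, -4) and (-13, -6) with Euclidean distance 4.4721. For 10 points, brute-force pairwise comparison is shown above. For large n, the divide-and-conquer algorithm (sort by x, recurse on halves, check the dividing strip) achieves O(n log n).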